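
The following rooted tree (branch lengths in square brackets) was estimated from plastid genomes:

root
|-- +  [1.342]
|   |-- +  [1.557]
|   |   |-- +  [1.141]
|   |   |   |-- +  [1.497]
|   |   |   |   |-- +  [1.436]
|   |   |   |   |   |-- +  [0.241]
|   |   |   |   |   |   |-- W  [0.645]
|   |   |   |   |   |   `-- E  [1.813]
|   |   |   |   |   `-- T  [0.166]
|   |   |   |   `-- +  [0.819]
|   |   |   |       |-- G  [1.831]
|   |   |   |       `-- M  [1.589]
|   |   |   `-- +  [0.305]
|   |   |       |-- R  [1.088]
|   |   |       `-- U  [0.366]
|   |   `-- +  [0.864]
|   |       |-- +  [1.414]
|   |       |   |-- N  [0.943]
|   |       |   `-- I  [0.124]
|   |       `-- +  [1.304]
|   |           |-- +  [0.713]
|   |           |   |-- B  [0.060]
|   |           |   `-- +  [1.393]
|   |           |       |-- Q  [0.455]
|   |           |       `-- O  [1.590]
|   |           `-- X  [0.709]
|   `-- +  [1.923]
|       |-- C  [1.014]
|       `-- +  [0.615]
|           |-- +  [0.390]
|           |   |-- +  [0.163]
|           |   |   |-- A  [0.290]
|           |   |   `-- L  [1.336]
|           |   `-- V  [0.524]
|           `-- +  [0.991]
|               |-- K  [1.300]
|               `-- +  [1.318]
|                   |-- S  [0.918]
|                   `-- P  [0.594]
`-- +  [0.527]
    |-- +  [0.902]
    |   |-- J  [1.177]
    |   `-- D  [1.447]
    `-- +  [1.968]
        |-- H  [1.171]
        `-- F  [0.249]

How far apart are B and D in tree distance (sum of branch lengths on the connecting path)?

8.716

The path runs B → … → MRCA → … → D; the MRCA is the root of the tree.
Branch lengths along that path: 0.060 + 0.713 + 1.304 + 0.864 + 1.557 + 1.342 + 0.527 + 0.902 + 1.447 = 8.716.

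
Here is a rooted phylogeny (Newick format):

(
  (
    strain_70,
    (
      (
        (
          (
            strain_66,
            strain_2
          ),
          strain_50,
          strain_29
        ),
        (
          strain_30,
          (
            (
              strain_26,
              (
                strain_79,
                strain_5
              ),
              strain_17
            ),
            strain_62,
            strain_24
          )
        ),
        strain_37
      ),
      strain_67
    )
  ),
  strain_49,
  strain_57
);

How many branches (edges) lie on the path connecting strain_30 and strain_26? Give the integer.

4

The MRCA of strain_30 and strain_26 is the node subtending (strain_30,((strain_26,(strain_79,strain_5),strain_17),strain_62,strain_24)).
From strain_30 up to that node: 1 branch. From strain_26 up to the same node: 3 branches. Total: 1 + 3 = 4.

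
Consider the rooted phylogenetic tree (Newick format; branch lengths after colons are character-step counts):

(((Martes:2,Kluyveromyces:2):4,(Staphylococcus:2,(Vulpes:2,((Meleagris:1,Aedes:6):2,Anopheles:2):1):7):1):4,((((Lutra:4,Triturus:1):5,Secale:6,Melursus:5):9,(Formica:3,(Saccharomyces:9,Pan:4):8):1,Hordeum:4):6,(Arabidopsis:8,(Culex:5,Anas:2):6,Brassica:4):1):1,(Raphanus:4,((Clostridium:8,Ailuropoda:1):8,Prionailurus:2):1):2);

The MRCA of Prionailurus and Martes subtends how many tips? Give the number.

23

The MRCA of Prionailurus and Martes is the root, so the clade is the entire tree.
That clade contains 23 terminal taxa: Aedes, Ailuropoda, Anas, Anopheles, Arabidopsis, Brassica, Clostridium, Culex, Formica, Hordeum, Kluyveromyces, Lutra, Martes, Meleagris, Melursus, Pan, Prionailurus, Raphanus, Saccharomyces, Secale, Staphylococcus, Triturus, Vulpes.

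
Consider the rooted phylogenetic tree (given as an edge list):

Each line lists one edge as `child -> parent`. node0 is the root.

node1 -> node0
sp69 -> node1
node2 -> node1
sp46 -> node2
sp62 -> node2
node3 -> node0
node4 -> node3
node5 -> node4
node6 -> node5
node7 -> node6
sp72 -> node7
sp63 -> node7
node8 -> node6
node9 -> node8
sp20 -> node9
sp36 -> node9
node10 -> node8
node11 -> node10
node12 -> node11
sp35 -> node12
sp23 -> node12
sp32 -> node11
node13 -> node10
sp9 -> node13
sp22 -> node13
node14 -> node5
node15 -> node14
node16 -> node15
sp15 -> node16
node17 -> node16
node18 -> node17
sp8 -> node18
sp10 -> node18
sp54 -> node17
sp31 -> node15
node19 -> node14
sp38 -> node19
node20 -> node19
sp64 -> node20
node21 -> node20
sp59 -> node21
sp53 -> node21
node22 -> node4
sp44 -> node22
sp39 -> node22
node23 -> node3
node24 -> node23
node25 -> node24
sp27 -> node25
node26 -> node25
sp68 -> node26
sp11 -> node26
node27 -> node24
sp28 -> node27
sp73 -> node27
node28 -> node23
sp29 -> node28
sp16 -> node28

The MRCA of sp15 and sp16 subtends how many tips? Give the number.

27

The MRCA of sp15 and sp16 is the node subtending (((((sp72,sp63),((sp20,sp36),(((sp35,sp23),sp32),(sp9,sp22)))),(((sp15,((sp8,sp10),sp54)),sp31),(sp38,(sp64,(sp59,sp53))))),(sp44,sp39)),(((sp27,(sp68,sp11)),(sp28,sp73)),(sp29,sp16))).
That clade contains 27 terminal taxa: sp10, sp11, sp15, sp16, sp20, sp22, sp23, sp27, sp28, sp29, sp31, sp32, sp35, sp36, sp38, sp39, sp44, sp53, sp54, sp59, sp63, sp64, sp68, sp72, sp73, sp8, sp9.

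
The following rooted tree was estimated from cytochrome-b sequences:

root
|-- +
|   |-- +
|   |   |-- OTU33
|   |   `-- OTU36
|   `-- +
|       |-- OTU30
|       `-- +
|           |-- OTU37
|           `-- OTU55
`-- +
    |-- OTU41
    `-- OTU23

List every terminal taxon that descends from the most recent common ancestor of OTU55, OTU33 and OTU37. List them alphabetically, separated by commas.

Tracing OTU55: it sits inside (OTU37,OTU55).
Tracing OTU33: it sits inside (OTU33,OTU36).
Tracing OTU37: it sits inside (OTU37,OTU55).
The smallest clade enclosing all 3 is ((OTU33,OTU36),(OTU30,(OTU37,OTU55))); the answer is its 5 terminal taxa in alphabetical order.

OTU30, OTU33, OTU36, OTU37, OTU55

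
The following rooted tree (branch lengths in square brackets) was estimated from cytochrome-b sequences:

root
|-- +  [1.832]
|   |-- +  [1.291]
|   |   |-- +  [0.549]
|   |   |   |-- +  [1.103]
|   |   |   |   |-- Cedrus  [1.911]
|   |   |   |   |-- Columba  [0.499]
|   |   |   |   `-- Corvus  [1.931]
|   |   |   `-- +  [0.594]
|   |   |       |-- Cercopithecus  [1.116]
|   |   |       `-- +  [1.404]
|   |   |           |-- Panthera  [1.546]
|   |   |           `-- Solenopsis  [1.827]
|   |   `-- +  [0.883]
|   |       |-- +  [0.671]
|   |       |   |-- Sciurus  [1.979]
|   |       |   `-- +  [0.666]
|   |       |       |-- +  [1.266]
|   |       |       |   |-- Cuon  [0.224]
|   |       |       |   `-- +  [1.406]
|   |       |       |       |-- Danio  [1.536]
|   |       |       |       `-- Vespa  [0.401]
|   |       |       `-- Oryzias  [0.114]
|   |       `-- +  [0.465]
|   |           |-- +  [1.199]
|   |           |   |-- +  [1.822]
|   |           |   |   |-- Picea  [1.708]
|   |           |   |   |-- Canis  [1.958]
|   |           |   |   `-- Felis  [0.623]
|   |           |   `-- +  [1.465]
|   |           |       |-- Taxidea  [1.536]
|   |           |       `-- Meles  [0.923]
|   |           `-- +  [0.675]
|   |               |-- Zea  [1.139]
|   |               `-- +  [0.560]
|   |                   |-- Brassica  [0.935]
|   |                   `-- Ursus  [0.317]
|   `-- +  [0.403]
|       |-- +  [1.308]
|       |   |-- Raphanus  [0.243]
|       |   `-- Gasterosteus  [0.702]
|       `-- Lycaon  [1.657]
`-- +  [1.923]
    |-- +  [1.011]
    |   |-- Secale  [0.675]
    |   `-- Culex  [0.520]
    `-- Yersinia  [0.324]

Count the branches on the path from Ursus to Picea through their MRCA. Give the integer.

6

The MRCA of Ursus and Picea is the node subtending (((Picea,Canis,Felis),(Taxidea,Meles)),(Zea,(Brassica,Ursus))).
From Ursus up to that node: 3 branches. From Picea up to the same node: 3 branches. Total: 3 + 3 = 6.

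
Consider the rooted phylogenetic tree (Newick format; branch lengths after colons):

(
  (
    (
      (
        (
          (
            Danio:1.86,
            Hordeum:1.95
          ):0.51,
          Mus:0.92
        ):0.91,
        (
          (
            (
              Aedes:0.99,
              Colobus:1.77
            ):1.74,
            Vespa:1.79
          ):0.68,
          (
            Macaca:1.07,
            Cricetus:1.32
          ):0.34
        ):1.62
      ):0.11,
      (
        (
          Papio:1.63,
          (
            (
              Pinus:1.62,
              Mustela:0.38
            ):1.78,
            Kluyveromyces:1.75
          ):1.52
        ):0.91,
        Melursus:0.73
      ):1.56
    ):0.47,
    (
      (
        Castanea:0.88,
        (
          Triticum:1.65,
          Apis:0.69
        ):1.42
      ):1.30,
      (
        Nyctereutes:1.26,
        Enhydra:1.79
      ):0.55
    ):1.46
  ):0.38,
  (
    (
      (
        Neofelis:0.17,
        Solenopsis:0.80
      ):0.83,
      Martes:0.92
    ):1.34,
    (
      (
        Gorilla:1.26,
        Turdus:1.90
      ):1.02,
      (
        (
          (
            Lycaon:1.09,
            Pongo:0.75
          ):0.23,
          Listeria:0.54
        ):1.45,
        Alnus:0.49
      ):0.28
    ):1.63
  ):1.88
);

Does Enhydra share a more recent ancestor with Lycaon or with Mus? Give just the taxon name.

The MRCA of Enhydra and Mus subtends (((((Danio,Hordeum),Mus),(((Aedes,Colobus),Vespa),(Macaca,Cricetus))),((Papio,((Pinus,Mustela),Kluyveromyces)),Melursus)),((Castanea,(Triticum,Apis)),(Nyctereutes,Enhydra))) (18 taxa).
The MRCA of Enhydra and Lycaon is the root, subtending the entire tree (27 taxa).
The first is nested inside the second, so Enhydra shares a more recent common ancestor with Mus.

Mus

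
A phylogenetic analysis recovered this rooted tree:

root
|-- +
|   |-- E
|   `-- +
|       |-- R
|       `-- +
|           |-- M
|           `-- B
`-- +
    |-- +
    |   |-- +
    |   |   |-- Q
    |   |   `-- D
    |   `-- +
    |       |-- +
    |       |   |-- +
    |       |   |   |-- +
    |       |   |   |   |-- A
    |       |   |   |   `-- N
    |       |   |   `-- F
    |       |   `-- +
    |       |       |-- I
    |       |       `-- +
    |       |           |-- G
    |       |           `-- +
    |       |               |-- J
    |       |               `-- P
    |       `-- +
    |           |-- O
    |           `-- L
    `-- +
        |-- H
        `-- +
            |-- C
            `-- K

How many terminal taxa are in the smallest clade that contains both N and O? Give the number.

The MRCA of N and O is the node subtending ((((A,N),F),(I,(G,(J,P)))),(O,L)).
That clade contains 9 terminal taxa: A, F, G, I, J, L, N, O, P.

9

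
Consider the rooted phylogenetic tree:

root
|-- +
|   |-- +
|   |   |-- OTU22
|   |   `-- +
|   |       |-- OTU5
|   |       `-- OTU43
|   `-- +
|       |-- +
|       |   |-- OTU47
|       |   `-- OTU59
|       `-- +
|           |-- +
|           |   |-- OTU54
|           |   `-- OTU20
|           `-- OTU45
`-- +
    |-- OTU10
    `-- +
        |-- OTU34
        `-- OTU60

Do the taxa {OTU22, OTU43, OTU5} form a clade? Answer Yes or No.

Yes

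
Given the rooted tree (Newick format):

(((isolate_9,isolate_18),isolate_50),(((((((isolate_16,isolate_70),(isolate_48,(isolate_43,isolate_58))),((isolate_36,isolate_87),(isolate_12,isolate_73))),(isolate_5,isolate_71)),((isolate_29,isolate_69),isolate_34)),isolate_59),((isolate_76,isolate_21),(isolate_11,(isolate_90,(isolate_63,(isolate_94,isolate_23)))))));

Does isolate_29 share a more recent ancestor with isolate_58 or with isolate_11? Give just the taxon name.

The MRCA of isolate_29 and isolate_58 subtends (((((isolate_16,isolate_70),(isolate_48,(isolate_43,isolate_58))),((isolate_36,isolate_87),(isolate_12,isolate_73))),(isolate_5,isolate_71)),((isolate_29,isolate_69),isolate_34)) (14 taxa).
The MRCA of isolate_29 and isolate_11 subtends (((((((isolate_16,isolate_70),(isolate_48,(isolate_43,isolate_58))),((isolate_36,isolate_87),(isolate_12,isolate_73))),(isolate_5,isolate_71)),((isolate_29,isolate_69),isolate_34)),isolate_59),((isolate_76,isolate_21),(isolate_11,(isolate_90,(isolate_63,(isolate_94,isolate_23)))))) (22 taxa).
The first is nested inside the second, so isolate_29 shares a more recent common ancestor with isolate_58.

isolate_58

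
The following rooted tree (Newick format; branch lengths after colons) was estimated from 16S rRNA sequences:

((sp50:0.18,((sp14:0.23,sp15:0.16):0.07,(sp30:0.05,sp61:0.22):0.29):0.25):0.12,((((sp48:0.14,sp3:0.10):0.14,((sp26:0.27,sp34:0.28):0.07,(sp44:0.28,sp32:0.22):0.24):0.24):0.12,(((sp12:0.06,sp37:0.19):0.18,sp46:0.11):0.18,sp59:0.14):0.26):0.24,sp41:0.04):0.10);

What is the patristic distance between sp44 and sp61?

The path runs sp44 → … → MRCA → … → sp61; the MRCA is the root of the tree.
Branch lengths along that path: 0.28 + 0.24 + 0.24 + 0.12 + 0.24 + 0.10 + 0.12 + 0.25 + 0.29 + 0.22 = 2.10.

2.10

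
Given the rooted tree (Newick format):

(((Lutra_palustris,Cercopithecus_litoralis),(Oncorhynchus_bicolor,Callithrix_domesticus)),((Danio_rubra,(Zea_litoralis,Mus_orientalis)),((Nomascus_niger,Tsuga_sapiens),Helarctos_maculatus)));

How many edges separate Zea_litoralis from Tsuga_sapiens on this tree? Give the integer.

The MRCA of Zea_litoralis and Tsuga_sapiens is the node subtending ((Danio_rubra,(Zea_litoralis,Mus_orientalis)),((Nomascus_niger,Tsuga_sapiens),Helarctos_maculatus)).
From Zea_litoralis up to that node: 3 branches. From Tsuga_sapiens up to the same node: 3 branches. Total: 3 + 3 = 6.

6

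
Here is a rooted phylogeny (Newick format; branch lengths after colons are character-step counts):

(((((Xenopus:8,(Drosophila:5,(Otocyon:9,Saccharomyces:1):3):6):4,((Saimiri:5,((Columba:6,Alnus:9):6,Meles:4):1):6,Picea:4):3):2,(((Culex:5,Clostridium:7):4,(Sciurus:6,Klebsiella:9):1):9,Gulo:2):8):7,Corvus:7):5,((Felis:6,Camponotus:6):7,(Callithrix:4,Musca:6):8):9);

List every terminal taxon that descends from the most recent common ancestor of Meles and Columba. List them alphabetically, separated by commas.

Alnus, Columba, Meles

Tracing Meles: it sits inside ((Columba,Alnus),Meles).
Tracing Columba: it sits inside (Columba,Alnus).
The smallest clade enclosing both is ((Columba,Alnus),Meles); the answer is its 3 terminal taxa in alphabetical order.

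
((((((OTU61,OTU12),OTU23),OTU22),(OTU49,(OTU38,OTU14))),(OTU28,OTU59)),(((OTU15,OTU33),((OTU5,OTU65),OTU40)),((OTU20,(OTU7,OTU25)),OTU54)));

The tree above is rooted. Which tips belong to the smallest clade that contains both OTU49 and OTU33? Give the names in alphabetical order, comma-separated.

OTU12, OTU14, OTU15, OTU20, OTU22, OTU23, OTU25, OTU28, OTU33, OTU38, OTU40, OTU49, OTU5, OTU54, OTU59, OTU61, OTU65, OTU7

Tracing OTU49: it sits inside (OTU49,(OTU38,OTU14)).
Tracing OTU33: it sits inside (OTU15,OTU33).
The smallest clade enclosing both is the whole tree (their MRCA is the root), so the answer is all 18 tips in alphabetical order.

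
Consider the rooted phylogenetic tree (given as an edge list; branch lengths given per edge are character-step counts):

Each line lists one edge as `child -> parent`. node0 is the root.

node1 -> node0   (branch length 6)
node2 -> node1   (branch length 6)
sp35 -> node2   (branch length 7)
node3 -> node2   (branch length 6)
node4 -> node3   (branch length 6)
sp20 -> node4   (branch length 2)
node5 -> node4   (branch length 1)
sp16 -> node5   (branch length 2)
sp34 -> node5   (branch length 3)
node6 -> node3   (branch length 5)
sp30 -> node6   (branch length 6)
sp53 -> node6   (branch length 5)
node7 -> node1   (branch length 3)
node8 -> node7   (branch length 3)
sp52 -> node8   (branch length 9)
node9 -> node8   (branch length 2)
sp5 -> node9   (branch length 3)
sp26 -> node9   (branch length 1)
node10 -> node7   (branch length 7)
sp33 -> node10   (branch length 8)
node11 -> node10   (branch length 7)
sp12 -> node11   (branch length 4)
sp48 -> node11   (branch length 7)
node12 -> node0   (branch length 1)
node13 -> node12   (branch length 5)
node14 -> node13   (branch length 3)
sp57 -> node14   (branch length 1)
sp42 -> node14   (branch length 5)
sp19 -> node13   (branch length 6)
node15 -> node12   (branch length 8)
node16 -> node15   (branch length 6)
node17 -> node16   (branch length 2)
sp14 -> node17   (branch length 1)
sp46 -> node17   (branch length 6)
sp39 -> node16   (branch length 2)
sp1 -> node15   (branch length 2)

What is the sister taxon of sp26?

sp5

sp26 attaches to the tree at the node subtending (sp5,sp26).
The other lineage descending from that same node — the sister group — is the single tip sp5.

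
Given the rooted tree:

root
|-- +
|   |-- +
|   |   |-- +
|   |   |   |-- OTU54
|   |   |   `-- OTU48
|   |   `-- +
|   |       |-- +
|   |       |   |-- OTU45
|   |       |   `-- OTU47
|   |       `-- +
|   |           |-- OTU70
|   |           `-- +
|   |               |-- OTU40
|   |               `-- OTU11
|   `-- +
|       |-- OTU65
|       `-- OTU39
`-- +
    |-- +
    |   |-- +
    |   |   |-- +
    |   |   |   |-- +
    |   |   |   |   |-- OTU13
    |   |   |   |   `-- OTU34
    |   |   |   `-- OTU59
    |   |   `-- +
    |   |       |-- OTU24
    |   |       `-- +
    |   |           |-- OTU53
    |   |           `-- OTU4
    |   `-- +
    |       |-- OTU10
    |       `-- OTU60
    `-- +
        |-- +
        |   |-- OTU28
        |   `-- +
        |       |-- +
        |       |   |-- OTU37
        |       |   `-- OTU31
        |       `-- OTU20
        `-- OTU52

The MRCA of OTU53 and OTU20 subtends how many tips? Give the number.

The MRCA of OTU53 and OTU20 is the node subtending (((((OTU13,OTU34),OTU59),(OTU24,(OTU53,OTU4))),(OTU10,OTU60)),((OTU28,((OTU37,OTU31),OTU20)),OTU52)).
That clade contains 13 terminal taxa: OTU10, OTU13, OTU20, OTU24, OTU28, OTU31, OTU34, OTU37, OTU4, OTU52, OTU53, OTU59, OTU60.

13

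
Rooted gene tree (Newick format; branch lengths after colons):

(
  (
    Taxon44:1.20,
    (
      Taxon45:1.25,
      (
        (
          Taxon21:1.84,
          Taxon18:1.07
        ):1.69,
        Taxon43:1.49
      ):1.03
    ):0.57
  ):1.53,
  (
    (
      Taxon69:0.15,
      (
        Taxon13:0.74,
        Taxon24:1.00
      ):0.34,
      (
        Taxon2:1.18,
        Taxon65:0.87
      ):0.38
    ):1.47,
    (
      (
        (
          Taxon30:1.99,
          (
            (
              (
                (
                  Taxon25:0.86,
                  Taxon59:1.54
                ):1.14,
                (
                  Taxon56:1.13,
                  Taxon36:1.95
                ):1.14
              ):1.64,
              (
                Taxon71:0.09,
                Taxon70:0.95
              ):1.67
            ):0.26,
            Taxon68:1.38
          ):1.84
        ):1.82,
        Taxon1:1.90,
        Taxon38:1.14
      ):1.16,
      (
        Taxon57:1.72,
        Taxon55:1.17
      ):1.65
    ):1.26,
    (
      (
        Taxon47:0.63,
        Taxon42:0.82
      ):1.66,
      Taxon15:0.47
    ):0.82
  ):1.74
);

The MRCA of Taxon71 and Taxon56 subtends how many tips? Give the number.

The MRCA of Taxon71 and Taxon56 is the node subtending (((Taxon25,Taxon59),(Taxon56,Taxon36)),(Taxon71,Taxon70)).
That clade contains 6 terminal taxa: Taxon25, Taxon36, Taxon56, Taxon59, Taxon70, Taxon71.

6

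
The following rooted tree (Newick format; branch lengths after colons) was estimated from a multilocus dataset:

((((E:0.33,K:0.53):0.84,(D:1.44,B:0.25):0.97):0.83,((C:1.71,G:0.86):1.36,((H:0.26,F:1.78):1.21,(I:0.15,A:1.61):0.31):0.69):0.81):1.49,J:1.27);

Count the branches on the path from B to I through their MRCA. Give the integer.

The MRCA of B and I is the node subtending (((E,K),(D,B)),((C,G),((H,F),(I,A)))).
From B up to that node: 3 branches. From I up to the same node: 4 branches. Total: 3 + 4 = 7.

7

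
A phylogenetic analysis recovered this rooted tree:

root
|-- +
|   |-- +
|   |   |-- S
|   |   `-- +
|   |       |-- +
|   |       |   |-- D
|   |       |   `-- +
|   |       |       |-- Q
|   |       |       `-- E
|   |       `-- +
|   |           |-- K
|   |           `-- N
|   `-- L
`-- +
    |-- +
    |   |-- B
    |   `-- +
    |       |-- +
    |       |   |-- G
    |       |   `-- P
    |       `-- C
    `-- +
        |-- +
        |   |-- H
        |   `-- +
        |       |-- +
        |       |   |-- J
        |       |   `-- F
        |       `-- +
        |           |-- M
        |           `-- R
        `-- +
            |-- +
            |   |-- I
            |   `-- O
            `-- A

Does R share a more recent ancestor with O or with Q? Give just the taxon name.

O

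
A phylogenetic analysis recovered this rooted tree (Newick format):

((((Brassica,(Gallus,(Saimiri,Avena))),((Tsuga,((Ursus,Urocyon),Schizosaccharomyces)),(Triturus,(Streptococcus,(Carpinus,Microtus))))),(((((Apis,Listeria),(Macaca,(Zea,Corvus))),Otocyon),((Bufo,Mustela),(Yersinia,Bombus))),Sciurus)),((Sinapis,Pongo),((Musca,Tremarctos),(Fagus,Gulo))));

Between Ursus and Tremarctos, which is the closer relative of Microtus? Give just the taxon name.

Ursus

The MRCA of Microtus and Ursus subtends ((Tsuga,((Ursus,Urocyon),Schizosaccharomyces)),(Triturus,(Streptococcus,(Carpinus,Microtus)))) (8 taxa).
The MRCA of Microtus and Tremarctos is the root, subtending the entire tree (29 taxa).
The first is nested inside the second, so Microtus shares a more recent common ancestor with Ursus.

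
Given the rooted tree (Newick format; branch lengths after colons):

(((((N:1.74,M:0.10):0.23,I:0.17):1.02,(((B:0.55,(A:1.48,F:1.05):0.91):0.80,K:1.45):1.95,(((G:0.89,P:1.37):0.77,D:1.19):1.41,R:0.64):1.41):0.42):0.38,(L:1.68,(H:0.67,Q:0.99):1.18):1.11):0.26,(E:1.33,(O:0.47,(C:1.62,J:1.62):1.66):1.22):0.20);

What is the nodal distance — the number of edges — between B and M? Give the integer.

The MRCA of B and M is the node subtending (((N,M),I),(((B,(A,F)),K),(((G,P),D),R))).
From B up to that node: 4 branches. From M up to the same node: 3 branches. Total: 4 + 3 = 7.

7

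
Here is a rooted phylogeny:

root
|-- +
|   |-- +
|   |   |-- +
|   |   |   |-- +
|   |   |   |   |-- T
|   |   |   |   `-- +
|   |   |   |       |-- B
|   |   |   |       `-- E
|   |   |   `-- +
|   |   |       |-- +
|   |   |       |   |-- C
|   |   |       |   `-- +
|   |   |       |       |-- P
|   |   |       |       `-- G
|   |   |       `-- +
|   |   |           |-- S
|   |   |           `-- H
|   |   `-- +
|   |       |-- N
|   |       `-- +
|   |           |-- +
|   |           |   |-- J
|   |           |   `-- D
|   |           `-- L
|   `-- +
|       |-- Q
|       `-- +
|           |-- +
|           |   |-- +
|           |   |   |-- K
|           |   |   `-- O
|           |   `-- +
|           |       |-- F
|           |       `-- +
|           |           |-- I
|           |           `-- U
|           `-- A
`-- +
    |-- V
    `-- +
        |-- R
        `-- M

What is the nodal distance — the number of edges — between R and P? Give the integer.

10

The MRCA of R and P is the root of the tree.
From R up to that node: 3 branches. From P up to the same node: 7 branches. Total: 3 + 7 = 10.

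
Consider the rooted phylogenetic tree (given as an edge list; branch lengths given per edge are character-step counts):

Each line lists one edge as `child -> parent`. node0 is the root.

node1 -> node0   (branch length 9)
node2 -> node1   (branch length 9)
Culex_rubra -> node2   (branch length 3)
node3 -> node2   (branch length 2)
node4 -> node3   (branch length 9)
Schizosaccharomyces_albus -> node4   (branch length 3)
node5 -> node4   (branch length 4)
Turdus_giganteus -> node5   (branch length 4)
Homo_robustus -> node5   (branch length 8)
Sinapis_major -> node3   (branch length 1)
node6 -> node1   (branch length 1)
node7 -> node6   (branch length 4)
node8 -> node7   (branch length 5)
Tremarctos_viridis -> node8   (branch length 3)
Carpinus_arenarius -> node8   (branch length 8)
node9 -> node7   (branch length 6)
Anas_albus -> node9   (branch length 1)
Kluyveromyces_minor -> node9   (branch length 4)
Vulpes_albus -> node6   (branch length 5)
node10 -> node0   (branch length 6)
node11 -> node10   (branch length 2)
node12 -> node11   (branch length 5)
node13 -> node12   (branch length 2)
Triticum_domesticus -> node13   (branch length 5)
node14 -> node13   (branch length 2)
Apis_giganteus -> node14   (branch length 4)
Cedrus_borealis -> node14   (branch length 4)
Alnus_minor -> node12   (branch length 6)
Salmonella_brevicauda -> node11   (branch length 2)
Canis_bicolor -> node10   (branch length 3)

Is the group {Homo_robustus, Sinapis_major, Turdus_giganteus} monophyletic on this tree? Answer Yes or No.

The MRCA of the listed taxa subtends ((Schizosaccharomyces_albus,(Turdus_giganteus,Homo_robustus)),Sinapis_major).
That clade also contains Schizosaccharomyces_albus, which is not in the proposed group, so the group is not monophyletic.

No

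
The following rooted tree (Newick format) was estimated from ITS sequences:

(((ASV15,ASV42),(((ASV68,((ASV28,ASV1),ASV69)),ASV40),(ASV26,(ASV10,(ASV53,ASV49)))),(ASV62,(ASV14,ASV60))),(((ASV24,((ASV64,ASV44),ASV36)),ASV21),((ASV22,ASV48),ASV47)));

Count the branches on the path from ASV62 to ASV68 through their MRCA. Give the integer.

6

The MRCA of ASV62 and ASV68 is the node subtending ((ASV15,ASV42),(((ASV68,((ASV28,ASV1),ASV69)),ASV40),(ASV26,(ASV10,(ASV53,ASV49)))),(ASV62,(ASV14,ASV60))).
From ASV62 up to that node: 2 branches. From ASV68 up to the same node: 4 branches. Total: 2 + 4 = 6.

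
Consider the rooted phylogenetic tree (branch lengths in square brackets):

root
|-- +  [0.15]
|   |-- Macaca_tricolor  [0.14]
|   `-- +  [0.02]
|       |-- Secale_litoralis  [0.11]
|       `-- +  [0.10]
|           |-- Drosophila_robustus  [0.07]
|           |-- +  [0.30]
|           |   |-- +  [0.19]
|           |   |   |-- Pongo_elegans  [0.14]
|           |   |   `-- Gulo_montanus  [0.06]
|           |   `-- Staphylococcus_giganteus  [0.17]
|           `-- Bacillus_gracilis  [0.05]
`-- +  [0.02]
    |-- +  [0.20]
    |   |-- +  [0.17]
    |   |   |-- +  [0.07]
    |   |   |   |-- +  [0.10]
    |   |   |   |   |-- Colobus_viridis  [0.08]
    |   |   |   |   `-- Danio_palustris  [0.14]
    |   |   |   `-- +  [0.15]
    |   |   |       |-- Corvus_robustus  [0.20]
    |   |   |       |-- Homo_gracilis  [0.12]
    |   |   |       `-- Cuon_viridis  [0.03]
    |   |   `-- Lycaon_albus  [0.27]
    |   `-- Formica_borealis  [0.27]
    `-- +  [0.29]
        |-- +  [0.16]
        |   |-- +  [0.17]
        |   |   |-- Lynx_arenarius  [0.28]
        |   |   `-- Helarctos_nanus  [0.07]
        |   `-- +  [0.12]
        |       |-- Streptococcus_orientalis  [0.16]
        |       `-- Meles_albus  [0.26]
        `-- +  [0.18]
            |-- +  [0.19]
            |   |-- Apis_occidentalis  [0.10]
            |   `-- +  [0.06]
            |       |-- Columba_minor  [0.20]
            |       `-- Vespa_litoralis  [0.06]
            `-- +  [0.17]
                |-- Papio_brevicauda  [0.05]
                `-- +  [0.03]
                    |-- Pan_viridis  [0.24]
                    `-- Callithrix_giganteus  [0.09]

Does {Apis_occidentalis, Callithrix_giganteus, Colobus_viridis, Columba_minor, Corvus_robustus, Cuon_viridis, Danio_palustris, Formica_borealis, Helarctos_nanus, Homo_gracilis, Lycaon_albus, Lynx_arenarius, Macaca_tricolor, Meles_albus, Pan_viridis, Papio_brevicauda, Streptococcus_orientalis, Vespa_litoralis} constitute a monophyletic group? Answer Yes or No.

No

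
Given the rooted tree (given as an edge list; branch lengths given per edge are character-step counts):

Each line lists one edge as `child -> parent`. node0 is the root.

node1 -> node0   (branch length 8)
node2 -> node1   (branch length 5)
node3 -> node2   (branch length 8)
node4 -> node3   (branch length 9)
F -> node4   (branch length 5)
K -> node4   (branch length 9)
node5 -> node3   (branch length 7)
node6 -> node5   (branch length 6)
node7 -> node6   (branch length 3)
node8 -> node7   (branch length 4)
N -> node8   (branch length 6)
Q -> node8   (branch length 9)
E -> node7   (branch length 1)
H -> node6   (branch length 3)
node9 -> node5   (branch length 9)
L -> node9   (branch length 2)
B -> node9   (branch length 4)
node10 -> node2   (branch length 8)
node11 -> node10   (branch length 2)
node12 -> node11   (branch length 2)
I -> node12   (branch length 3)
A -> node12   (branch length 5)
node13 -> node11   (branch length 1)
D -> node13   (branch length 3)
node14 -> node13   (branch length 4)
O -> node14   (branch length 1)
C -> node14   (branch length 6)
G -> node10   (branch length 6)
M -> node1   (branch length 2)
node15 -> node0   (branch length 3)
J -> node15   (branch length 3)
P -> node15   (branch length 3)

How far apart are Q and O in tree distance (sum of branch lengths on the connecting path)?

The path runs Q → … → MRCA → … → O; the MRCA is the node subtending (((F,K),((((N,Q),E),H),(L,B))),(((I,A),(D,(O,C))),G)).
Branch lengths along that path: 9 + 4 + 3 + 6 + 7 + 8 + 8 + 2 + 1 + 4 + 1 = 53.

53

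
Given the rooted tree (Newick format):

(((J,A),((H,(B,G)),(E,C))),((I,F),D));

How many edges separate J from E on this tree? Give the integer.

The MRCA of J and E is the node subtending ((J,A),((H,(B,G)),(E,C))).
From J up to that node: 2 branches. From E up to the same node: 3 branches. Total: 2 + 3 = 5.

5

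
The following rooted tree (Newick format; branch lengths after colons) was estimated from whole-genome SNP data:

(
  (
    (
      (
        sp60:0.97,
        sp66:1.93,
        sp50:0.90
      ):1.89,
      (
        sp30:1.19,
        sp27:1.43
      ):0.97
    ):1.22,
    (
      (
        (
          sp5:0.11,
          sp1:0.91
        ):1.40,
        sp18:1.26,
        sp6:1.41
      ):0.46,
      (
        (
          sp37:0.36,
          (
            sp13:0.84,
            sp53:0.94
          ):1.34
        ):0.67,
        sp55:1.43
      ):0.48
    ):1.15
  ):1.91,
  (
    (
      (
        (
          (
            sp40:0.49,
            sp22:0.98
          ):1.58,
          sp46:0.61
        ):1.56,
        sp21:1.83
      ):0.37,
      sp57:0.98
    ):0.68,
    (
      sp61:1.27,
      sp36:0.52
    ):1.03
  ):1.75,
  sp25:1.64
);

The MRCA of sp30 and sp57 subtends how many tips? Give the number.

The MRCA of sp30 and sp57 is the root, so the clade is the entire tree.
That clade contains 21 terminal taxa: sp1, sp13, sp18, sp21, sp22, sp25, sp27, sp30, sp36, sp37, sp40, sp46, sp5, sp50, sp53, sp55, sp57, sp6, sp60, sp61, sp66.

21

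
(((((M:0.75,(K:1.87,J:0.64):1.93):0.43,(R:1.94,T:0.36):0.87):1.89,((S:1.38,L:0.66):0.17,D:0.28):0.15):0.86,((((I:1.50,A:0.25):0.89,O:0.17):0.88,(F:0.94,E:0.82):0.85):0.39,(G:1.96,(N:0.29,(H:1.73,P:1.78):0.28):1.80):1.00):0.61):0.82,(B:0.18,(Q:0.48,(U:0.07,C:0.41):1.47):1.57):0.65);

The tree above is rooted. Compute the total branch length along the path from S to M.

The path runs S → … → MRCA → … → M; the MRCA is the node subtending (((M,(K,J)),(R,T)),((S,L),D)).
Branch lengths along that path: 1.38 + 0.17 + 0.15 + 1.89 + 0.43 + 0.75 = 4.77.

4.77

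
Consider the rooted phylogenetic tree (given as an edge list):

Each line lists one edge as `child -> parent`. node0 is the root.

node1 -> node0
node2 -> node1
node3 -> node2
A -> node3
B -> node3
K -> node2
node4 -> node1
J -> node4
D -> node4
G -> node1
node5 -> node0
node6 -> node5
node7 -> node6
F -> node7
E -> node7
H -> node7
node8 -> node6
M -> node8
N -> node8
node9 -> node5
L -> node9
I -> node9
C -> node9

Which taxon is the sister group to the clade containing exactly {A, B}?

The clade containing exactly {A, B} attaches to the tree at the node subtending ((A,B),K).
The other lineage descending from that same node — the sister group — is the single tip K.

K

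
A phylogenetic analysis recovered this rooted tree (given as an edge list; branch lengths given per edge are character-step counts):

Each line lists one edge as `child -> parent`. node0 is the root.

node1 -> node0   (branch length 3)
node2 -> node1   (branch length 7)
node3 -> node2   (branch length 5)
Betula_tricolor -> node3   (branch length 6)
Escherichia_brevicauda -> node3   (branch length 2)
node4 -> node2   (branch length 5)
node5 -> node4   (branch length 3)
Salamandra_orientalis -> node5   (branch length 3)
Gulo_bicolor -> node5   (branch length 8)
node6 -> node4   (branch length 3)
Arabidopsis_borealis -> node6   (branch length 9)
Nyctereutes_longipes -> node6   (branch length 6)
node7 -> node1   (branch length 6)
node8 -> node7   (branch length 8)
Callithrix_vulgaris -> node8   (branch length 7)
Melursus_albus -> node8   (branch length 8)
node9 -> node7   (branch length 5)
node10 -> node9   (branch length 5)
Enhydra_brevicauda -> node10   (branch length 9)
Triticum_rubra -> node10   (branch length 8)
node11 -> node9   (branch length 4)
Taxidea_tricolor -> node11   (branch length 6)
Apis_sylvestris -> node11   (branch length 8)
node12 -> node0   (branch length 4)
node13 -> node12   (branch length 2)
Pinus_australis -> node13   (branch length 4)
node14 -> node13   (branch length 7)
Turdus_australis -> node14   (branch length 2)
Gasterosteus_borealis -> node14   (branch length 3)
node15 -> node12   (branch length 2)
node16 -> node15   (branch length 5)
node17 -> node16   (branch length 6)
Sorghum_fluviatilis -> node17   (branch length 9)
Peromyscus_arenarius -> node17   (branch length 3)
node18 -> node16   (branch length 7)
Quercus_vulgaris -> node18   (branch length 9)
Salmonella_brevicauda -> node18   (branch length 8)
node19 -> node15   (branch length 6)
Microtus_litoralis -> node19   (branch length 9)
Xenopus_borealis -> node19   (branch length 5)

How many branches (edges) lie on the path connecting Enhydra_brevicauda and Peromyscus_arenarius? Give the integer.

10

The MRCA of Enhydra_brevicauda and Peromyscus_arenarius is the root of the tree.
From Enhydra_brevicauda up to that node: 5 branches. From Peromyscus_arenarius up to the same node: 5 branches. Total: 5 + 5 = 10.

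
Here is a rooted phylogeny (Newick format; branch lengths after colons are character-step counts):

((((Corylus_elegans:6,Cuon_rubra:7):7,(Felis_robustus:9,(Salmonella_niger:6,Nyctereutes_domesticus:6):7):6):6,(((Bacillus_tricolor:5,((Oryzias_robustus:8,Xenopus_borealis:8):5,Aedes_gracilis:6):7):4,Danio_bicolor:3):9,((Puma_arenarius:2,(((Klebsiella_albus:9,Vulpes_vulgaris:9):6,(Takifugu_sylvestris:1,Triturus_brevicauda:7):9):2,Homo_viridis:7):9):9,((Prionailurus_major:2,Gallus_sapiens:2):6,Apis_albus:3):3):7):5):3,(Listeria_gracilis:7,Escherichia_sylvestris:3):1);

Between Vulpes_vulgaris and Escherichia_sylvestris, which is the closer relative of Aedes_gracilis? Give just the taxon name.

The MRCA of Aedes_gracilis and Vulpes_vulgaris subtends (((Bacillus_tricolor,((Oryzias_robustus,Xenopus_borealis),Aedes_gracilis)),Danio_bicolor),((Puma_arenarius,(((Klebsiella_albus,Vulpes_vulgaris),(Takifugu_sylvestris,Triturus_brevicauda)),Homo_viridis)),((Prionailurus_major,Gallus_sapiens),Apis_albus))) (14 taxa).
The MRCA of Aedes_gracilis and Escherichia_sylvestris is the root, subtending the entire tree (21 taxa).
The first is nested inside the second, so Aedes_gracilis shares a more recent common ancestor with Vulpes_vulgaris.

Vulpes_vulgaris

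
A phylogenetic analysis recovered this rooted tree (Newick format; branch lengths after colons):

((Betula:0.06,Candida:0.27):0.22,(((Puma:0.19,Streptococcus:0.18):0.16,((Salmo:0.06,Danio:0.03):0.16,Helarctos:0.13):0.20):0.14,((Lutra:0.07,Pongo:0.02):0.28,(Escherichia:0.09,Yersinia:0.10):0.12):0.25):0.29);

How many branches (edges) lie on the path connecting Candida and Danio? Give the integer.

The MRCA of Candida and Danio is the root of the tree.
From Candida up to that node: 2 branches. From Danio up to the same node: 5 branches. Total: 2 + 5 = 7.

7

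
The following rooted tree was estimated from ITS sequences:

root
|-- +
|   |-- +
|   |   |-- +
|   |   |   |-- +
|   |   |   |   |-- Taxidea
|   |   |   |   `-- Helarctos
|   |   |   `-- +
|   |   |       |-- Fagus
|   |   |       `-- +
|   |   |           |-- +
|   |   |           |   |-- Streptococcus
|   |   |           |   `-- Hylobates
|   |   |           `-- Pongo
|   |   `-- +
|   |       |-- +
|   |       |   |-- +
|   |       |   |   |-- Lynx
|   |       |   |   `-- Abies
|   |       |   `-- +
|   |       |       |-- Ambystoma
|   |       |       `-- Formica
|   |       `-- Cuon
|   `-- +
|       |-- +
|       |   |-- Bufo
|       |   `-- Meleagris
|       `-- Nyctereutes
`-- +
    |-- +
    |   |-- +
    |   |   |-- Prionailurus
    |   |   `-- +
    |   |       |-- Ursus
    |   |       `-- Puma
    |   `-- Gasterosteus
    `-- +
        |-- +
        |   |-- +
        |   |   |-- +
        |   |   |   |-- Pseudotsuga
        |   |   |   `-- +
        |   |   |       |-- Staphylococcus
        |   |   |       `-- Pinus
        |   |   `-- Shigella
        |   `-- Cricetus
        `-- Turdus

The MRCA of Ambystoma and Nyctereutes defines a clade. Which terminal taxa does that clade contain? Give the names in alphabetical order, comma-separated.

Abies, Ambystoma, Bufo, Cuon, Fagus, Formica, Helarctos, Hylobates, Lynx, Meleagris, Nyctereutes, Pongo, Streptococcus, Taxidea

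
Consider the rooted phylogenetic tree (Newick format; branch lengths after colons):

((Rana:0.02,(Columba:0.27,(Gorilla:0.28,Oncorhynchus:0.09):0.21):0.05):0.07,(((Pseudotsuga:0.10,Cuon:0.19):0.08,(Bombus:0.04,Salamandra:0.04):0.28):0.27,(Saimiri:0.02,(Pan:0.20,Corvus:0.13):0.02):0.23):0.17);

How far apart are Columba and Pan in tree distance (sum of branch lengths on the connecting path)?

1.01

The path runs Columba → … → MRCA → … → Pan; the MRCA is the root of the tree.
Branch lengths along that path: 0.27 + 0.05 + 0.07 + 0.17 + 0.23 + 0.02 + 0.20 = 1.01.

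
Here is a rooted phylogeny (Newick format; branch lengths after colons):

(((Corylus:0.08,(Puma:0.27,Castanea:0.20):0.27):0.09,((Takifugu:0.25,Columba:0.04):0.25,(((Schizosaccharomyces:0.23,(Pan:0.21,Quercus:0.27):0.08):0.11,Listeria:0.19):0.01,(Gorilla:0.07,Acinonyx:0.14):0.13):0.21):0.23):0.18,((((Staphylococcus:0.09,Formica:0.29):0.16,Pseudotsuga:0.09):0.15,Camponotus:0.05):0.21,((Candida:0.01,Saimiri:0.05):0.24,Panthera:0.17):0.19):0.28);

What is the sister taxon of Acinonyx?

Gorilla

Acinonyx attaches to the tree at the node subtending (Gorilla,Acinonyx).
The other lineage descending from that same node — the sister group — is the single tip Gorilla.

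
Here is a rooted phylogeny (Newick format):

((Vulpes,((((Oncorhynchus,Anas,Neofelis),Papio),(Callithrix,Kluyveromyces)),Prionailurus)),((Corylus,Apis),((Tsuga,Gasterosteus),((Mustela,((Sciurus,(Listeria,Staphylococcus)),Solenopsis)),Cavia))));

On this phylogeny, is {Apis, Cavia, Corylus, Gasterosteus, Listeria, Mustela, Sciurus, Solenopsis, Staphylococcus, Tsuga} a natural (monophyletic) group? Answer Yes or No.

Yes

The most recent common ancestor of these taxa subtends ((Corylus,Apis),((Tsuga,Gasterosteus),((Mustela,((Sciurus,(Listeria,Staphylococcus)),Solenopsis)),Cavia))).
That clade has exactly 10 tips — every listed taxon and nothing else — so the group is monophyletic.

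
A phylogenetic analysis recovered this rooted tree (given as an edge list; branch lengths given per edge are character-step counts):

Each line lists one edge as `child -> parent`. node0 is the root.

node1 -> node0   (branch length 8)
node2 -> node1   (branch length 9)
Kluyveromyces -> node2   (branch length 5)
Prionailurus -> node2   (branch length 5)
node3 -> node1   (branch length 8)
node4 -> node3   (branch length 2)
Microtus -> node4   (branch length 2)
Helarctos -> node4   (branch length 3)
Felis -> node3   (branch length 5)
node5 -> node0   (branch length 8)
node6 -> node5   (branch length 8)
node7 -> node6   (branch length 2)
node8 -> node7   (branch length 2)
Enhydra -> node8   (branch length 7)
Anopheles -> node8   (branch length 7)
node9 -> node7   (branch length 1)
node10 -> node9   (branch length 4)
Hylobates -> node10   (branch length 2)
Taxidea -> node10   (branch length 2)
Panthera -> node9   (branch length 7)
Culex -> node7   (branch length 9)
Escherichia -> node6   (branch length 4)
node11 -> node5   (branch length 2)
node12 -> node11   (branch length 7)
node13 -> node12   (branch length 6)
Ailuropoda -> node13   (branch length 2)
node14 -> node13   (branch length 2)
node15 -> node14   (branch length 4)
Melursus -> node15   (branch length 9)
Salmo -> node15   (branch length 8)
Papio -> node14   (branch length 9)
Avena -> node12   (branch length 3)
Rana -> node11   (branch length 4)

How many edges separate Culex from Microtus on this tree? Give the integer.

The MRCA of Culex and Microtus is the root of the tree.
From Culex up to that node: 4 branches. From Microtus up to the same node: 4 branches. Total: 4 + 4 = 8.

8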